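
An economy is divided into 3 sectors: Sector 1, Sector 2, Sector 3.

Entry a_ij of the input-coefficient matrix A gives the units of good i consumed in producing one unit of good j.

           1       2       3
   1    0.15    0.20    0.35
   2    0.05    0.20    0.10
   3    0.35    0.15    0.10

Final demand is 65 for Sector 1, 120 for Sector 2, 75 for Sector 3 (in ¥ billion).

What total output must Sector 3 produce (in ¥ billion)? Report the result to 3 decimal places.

I − A =
  [   0.85    -0.20    -0.35]
  [  -0.05     0.80    -0.10]
  [  -0.35    -0.15     0.90]
Cofactors of I−A, C_ij = (−1)^(i+j)·(minor ij) (rows/columns in the sector order above):
  C_11 = (0.80)(0.90) − (-0.10)(-0.15) = 0.7050
  C_12 = −[(-0.05)(0.90) − (-0.10)(-0.35)] = 0.0800
  C_13 = (-0.05)(-0.15) − (0.80)(-0.35) = 0.2875
  C_21 = −[(-0.20)(0.90) − (-0.35)(-0.15)] = 0.2325
  C_22 = (0.85)(0.90) − (-0.35)(-0.35) = 0.6425
  C_23 = −[(0.85)(-0.15) − (-0.20)(-0.35)] = 0.1975
  C_31 = (-0.20)(-0.10) − (-0.35)(0.80) = 0.3000
  C_32 = −[(0.85)(-0.10) − (-0.35)(-0.05)] = 0.1025
  C_33 = (0.85)(0.80) − (-0.20)(-0.05) = 0.6700
det(I−A) = Σ_j (I−A)_1j·C_1j = (0.85)(0.7050) + (-0.20)(0.0800) + (-0.35)(0.2875) = 0.482625
adj(I−A) = Cᵀ =
  [ 0.7050   0.2325   0.3000]
  [ 0.0800   0.6425   0.1025]
  [ 0.2875   0.1975   0.6700]
(I − A)⁻¹ = adj(I−A) / det(I−A) ≈
  [   1.4608     0.4817     0.6216]
  [   0.1658     1.3313     0.2124]
  [   0.5957     0.4092     1.3882]
x = (I − A)⁻¹ d = adj(I−A)·d / det(I−A), with det(I−A) = 0.482625:
  x_1 = (0.7050·65 + 0.2325·120 + 0.3000·75) / 0.482625 = 96.225 / 0.482625 ≈ 199.378
  x_2 = (0.0800·65 + 0.6425·120 + 0.1025·75) / 0.482625 = 89.9875 / 0.482625 ≈ 186.454
  x_3 = (0.2875·65 + 0.1975·120 + 0.6700·75) / 0.482625 = 92.6375 / 0.482625 ≈ 191.945

x_3 = 191.945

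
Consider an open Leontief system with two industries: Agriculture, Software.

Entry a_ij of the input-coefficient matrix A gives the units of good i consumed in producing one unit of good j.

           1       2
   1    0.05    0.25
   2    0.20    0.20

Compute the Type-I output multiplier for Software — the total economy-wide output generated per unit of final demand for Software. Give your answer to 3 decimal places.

m_2 = 1.690

I − A =
  [   0.95    -0.25]
  [  -0.20     0.80]
det(I−A) = (0.95)(0.80) − (-0.25)(-0.20) = 0.7100
adj(I−A) = [[0.80, 0.25], [0.20, 0.95]]
(I − A)⁻¹ = adj(I−A) / det(I−A) ≈
  [   1.1268     0.3521]
  [   0.2817     1.3380]
The output multiplier for sector j is the column-j sum of the Leontief inverse (I − A)⁻¹ = adj(I−A) / det(I−A).
Column 2 of adj(I−A): (0.25, 0.95); det(I−A) = 0.7100.
m_2 = (0.25 + 0.95) / 0.7100 = 1.20 / 0.7100 ≈ 1.690.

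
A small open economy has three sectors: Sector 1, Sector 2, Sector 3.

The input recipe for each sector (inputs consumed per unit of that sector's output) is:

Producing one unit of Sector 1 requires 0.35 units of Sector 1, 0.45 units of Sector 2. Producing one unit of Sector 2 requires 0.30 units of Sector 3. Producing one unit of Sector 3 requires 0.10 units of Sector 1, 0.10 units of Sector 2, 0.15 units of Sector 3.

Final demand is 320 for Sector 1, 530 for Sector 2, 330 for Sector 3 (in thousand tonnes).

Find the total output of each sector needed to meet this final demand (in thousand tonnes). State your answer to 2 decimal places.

x_1 = 599.23, x_2 = 869.15, x_3 = 695.00

I − A =
  [   0.65     0.00    -0.10]
  [  -0.45     1.00    -0.10]
  [   0.00    -0.30     0.85]
Cofactors of I−A, C_ij = (−1)^(i+j)·(minor ij) (rows/columns in the sector order above):
  C_11 = (1.00)(0.85) − (-0.10)(-0.30) = 0.8200
  C_12 = −[(-0.45)(0.85) − (-0.10)(0.00)] = 0.3825
  C_13 = (-0.45)(-0.30) − (1.00)(0.00) = 0.1350
  C_21 = −[(0.00)(0.85) − (-0.10)(-0.30)] = 0.0300
  C_22 = (0.65)(0.85) − (-0.10)(0.00) = 0.5525
  C_23 = −[(0.65)(-0.30) − (0.00)(0.00)] = 0.1950
  C_31 = (0.00)(-0.10) − (-0.10)(1.00) = 0.1000
  C_32 = −[(0.65)(-0.10) − (-0.10)(-0.45)] = 0.1100
  C_33 = (0.65)(1.00) − (0.00)(-0.45) = 0.6500
det(I−A) = Σ_j (I−A)_1j·C_1j = (0.65)(0.8200) + (0.00)(0.3825) + (-0.10)(0.1350) = 0.5195
adj(I−A) = Cᵀ =
  [ 0.8200   0.0300   0.1000]
  [ 0.3825   0.5525   0.1100]
  [ 0.1350   0.1950   0.6500]
(I − A)⁻¹ = adj(I−A) / det(I−A) ≈
  [   1.5784     0.0577     0.1925]
  [   0.7363     1.0635     0.2117]
  [   0.2599     0.3754     1.2512]
x = (I − A)⁻¹ d = adj(I−A)·d / det(I−A), with det(I−A) = 0.5195:
  x_1 = (0.8200·320 + 0.0300·530 + 0.1000·330) / 0.5195 = 311.30 / 0.5195 ≈ 599.23
  x_2 = (0.3825·320 + 0.5525·530 + 0.1100·330) / 0.5195 = 451.525 / 0.5195 ≈ 869.15
  x_3 = (0.1350·320 + 0.1950·530 + 0.6500·330) / 0.5195 = 361.05 / 0.5195 ≈ 695.00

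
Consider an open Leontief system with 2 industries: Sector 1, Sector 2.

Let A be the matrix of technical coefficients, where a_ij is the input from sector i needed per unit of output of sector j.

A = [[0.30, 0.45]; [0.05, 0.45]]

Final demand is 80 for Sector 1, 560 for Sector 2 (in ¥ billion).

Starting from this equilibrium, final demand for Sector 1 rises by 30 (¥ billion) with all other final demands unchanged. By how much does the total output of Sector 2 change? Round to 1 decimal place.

Δx_2 = 4.1

I − A =
  [   0.70    -0.45]
  [  -0.05     0.55]
det(I−A) = (0.70)(0.55) − (-0.45)(-0.05) = 0.3625
adj(I−A) = [[0.55, 0.45], [0.05, 0.70]]
(I − A)⁻¹ = adj(I−A) / det(I−A) ≈
  [   1.5172     1.2414]
  [   0.1379     1.9310]
Δx = (I − A)⁻¹ Δd with Δd having +30 in the Sector 1 component and 0 elsewhere.
So Δx_2 = L_21 · (+30), where L_21 = adj(I−A)_21 / det(I−A) = 0.05 / 0.3625.
Δx_2 = 0.05 × (+30) / 0.3625 = 1.50 / 0.3625 ≈ 4.1.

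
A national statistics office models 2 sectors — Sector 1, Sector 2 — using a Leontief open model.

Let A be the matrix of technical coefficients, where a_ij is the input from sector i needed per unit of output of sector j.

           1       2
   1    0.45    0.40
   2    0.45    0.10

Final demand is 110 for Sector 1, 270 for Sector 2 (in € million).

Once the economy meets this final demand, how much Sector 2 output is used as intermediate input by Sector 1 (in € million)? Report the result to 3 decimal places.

I − A =
  [   0.55    -0.40]
  [  -0.45     0.90]
det(I−A) = (0.55)(0.90) − (-0.40)(-0.45) = 0.3150
adj(I−A) = [[0.90, 0.40], [0.45, 0.55]]
(I − A)⁻¹ = adj(I−A) / det(I−A) ≈
  [   2.8571     1.2698]
  [   1.4286     1.7460]
First solve x = (I − A)⁻¹ d = adj(I−A)·d / det(I−A); in particular x_1 = (0.90·110 + 0.40·270) / 0.3150 = 207.00 / 0.3150 ≈ 657.14286.
Intermediate flow from 2 to 1: z_21 = a_21 · x_1 = 0.45 × 207.00 / 0.3150 = 93.15 / 0.3150 ≈ 295.714.

z_21 = 295.714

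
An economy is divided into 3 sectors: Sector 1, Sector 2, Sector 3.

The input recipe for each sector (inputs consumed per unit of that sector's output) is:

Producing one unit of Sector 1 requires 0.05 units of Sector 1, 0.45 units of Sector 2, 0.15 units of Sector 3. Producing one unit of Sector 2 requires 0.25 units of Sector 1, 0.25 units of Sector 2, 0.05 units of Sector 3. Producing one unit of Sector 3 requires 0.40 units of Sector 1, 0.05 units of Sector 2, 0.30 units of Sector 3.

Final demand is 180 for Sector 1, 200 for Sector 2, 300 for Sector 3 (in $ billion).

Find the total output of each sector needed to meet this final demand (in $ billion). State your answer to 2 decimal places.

x_1 = 626.95, x_2 = 683.62, x_3 = 611.75

I − A =
  [   0.95    -0.25    -0.40]
  [  -0.45     0.75    -0.05]
  [  -0.15    -0.05     0.70]
Cofactors of I−A, C_ij = (−1)^(i+j)·(minor ij) (rows/columns in the sector order above):
  C_11 = (0.75)(0.70) − (-0.05)(-0.05) = 0.5225
  C_12 = −[(-0.45)(0.70) − (-0.05)(-0.15)] = 0.3225
  C_13 = (-0.45)(-0.05) − (0.75)(-0.15) = 0.1350
  C_21 = −[(-0.25)(0.70) − (-0.40)(-0.05)] = 0.1950
  C_22 = (0.95)(0.70) − (-0.40)(-0.15) = 0.6050
  C_23 = −[(0.95)(-0.05) − (-0.25)(-0.15)] = 0.0850
  C_31 = (-0.25)(-0.05) − (-0.40)(0.75) = 0.3125
  C_32 = −[(0.95)(-0.05) − (-0.40)(-0.45)] = 0.2275
  C_33 = (0.95)(0.75) − (-0.25)(-0.45) = 0.6000
det(I−A) = Σ_j (I−A)_1j·C_1j = (0.95)(0.5225) + (-0.25)(0.3225) + (-0.40)(0.1350) = 0.36175
adj(I−A) = Cᵀ =
  [ 0.5225   0.1950   0.3125]
  [ 0.3225   0.6050   0.2275]
  [ 0.1350   0.0850   0.6000]
(I − A)⁻¹ = adj(I−A) / det(I−A) ≈
  [   1.4444     0.5390     0.8639]
  [   0.8915     1.6724     0.6289]
  [   0.3732     0.2350     1.6586]
x = (I − A)⁻¹ d = adj(I−A)·d / det(I−A), with det(I−A) = 0.36175:
  x_1 = (0.5225·180 + 0.1950·200 + 0.3125·300) / 0.36175 = 226.80 / 0.36175 ≈ 626.95
  x_2 = (0.3225·180 + 0.6050·200 + 0.2275·300) / 0.36175 = 247.30 / 0.36175 ≈ 683.62
  x_3 = (0.1350·180 + 0.0850·200 + 0.6000·300) / 0.36175 = 221.30 / 0.36175 ≈ 611.75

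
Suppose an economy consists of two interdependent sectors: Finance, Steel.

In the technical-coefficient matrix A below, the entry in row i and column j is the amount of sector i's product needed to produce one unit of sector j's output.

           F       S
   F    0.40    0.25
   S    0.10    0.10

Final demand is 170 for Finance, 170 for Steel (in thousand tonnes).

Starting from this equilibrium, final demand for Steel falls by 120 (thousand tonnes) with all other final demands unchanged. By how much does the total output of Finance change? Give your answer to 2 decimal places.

I − A =
  [   0.60    -0.25]
  [  -0.10     0.90]
det(I−A) = (0.60)(0.90) − (-0.25)(-0.10) = 0.5150
adj(I−A) = [[0.90, 0.25], [0.10, 0.60]]
(I − A)⁻¹ = adj(I−A) / det(I−A) ≈
  [   1.7476     0.4854]
  [   0.1942     1.1650]
Δx = (I − A)⁻¹ Δd with Δd having -120 in the Steel component and 0 elsewhere.
So Δx_F = L_FS · (-120), where L_FS = adj(I−A)_FS / det(I−A) = 0.25 / 0.5150.
Δx_F = 0.25 × (-120) / 0.5150 = -30.00 / 0.5150 ≈ -58.25.

Δx_F = -58.25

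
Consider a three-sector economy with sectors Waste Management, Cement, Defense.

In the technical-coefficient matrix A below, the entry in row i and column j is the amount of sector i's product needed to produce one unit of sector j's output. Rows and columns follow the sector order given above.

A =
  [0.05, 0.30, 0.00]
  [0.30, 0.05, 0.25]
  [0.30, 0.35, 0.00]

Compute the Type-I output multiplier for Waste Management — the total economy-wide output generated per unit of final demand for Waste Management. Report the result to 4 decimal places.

m_W = 2.3024

I − A =
  [   0.95    -0.30     0.00]
  [  -0.30     0.95    -0.25]
  [  -0.30    -0.35     1.00]
Cofactors of I−A, C_ij = (−1)^(i+j)·(minor ij) (rows/columns in the sector order above):
  C_11 = (0.95)(1.00) − (-0.25)(-0.35) = 0.8625
  C_12 = −[(-0.30)(1.00) − (-0.25)(-0.30)] = 0.3750
  C_13 = (-0.30)(-0.35) − (0.95)(-0.30) = 0.3900
  C_21 = −[(-0.30)(1.00) − (0.00)(-0.35)] = 0.3000
  C_22 = (0.95)(1.00) − (0.00)(-0.30) = 0.9500
  C_23 = −[(0.95)(-0.35) − (-0.30)(-0.30)] = 0.4225
  C_31 = (-0.30)(-0.25) − (0.00)(0.95) = 0.0750
  C_32 = −[(0.95)(-0.25) − (0.00)(-0.30)] = 0.2375
  C_33 = (0.95)(0.95) − (-0.30)(-0.30) = 0.8125
det(I−A) = Σ_j (I−A)_1j·C_1j = (0.95)(0.8625) + (-0.30)(0.3750) + (0.00)(0.3900) = 0.706875
adj(I−A) = Cᵀ =
  [ 0.8625   0.3000   0.0750]
  [ 0.3750   0.9500   0.2375]
  [ 0.3900   0.4225   0.8125]
(I − A)⁻¹ = adj(I−A) / det(I−A) ≈
  [   1.22016     0.42440     0.10610]
  [   0.53050     1.34394     0.33599]
  [   0.55172     0.59770     1.14943]
The output multiplier for sector j is the column-j sum of the Leontief inverse (I − A)⁻¹ = adj(I−A) / det(I−A).
Column W of adj(I−A): (0.8625, 0.3750, 0.3900); det(I−A) = 0.706875.
m_W = (0.8625 + 0.3750 + 0.3900) / 0.706875 = 1.6275 / 0.706875 ≈ 2.3024.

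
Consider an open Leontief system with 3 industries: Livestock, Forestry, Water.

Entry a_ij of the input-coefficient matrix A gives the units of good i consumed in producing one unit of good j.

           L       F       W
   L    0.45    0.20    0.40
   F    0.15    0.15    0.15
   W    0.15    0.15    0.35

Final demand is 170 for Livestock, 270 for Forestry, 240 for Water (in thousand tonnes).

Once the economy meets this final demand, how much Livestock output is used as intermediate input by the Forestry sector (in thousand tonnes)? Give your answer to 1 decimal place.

z_LF = 130.0

I − A =
  [   0.55    -0.20    -0.40]
  [  -0.15     0.85    -0.15]
  [  -0.15    -0.15     0.65]
Cofactors of I−A, C_ij = (−1)^(i+j)·(minor ij) (rows/columns in the sector order above):
  C_11 = (0.85)(0.65) − (-0.15)(-0.15) = 0.5300
  C_12 = −[(-0.15)(0.65) − (-0.15)(-0.15)] = 0.1200
  C_13 = (-0.15)(-0.15) − (0.85)(-0.15) = 0.1500
  C_21 = −[(-0.20)(0.65) − (-0.40)(-0.15)] = 0.1900
  C_22 = (0.55)(0.65) − (-0.40)(-0.15) = 0.2975
  C_23 = −[(0.55)(-0.15) − (-0.20)(-0.15)] = 0.1125
  C_31 = (-0.20)(-0.15) − (-0.40)(0.85) = 0.3700
  C_32 = −[(0.55)(-0.15) − (-0.40)(-0.15)] = 0.1425
  C_33 = (0.55)(0.85) − (-0.20)(-0.15) = 0.4375
det(I−A) = Σ_j (I−A)_1j·C_1j = (0.55)(0.5300) + (-0.20)(0.1200) + (-0.40)(0.1500) = 0.2075
adj(I−A) = Cᵀ =
  [ 0.5300   0.1900   0.3700]
  [ 0.1200   0.2975   0.1425]
  [ 0.1500   0.1125   0.4375]
(I − A)⁻¹ = adj(I−A) / det(I−A) ≈
  [   2.5542     0.9157     1.7831]
  [   0.5783     1.4337     0.6867]
  [   0.7229     0.5422     2.1084]
First solve x = (I − A)⁻¹ d = adj(I−A)·d / det(I−A); in particular x_F = (0.1200·170 + 0.2975·270 + 0.1425·240) / 0.2075 = 134.925 / 0.2075 ≈ 650.241.
Intermediate flow from L to F: z_LF = a_LF · x_F = 0.20 × 134.925 / 0.2075 = 26.985 / 0.2075 ≈ 130.0.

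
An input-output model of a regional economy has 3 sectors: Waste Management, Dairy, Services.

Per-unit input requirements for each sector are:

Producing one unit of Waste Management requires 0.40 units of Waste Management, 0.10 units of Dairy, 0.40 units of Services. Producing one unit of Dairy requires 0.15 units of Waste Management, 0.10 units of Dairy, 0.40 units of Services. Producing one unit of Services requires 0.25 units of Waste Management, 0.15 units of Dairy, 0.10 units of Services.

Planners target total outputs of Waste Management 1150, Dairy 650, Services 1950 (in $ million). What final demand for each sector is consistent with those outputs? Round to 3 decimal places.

I − A =
  [   0.60    -0.15    -0.25]
  [  -0.10     0.90    -0.15]
  [  -0.40    -0.40     0.90]
d = (I − A) x:
  d_W = (+0.60)·1150 + (-0.15)·650 + (-0.25)·1950 = 105.000
  d_D = (-0.10)·1150 + (+0.90)·650 + (-0.15)·1950 = 177.500
  d_S = (-0.40)·1150 + (-0.40)·650 + (+0.90)·1950 = 1035.000

d_W = 105.000, d_D = 177.500, d_S = 1035.000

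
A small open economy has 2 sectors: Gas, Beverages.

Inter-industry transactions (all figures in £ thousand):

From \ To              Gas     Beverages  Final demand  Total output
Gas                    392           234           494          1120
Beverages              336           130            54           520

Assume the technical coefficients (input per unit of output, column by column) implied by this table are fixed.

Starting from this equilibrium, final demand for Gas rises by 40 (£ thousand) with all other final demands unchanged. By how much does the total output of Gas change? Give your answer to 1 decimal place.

Technical coefficients a_ij = z_ij / X_j:
  a_11 = 392/1120 = 0.35, a_21 = 336/1120 = 0.30
  a_12 = 234/520 = 0.45, a_22 = 130/520 = 0.25
I − A =
  [   0.65    -0.45]
  [  -0.30     0.75]
det(I−A) = (0.65)(0.75) − (-0.45)(-0.30) = 0.3525
adj(I−A) = [[0.75, 0.45], [0.30, 0.65]]
(I − A)⁻¹ = adj(I−A) / det(I−A) ≈
  [   2.1277     1.2766]
  [   0.8511     1.8440]
Δx = (I − A)⁻¹ Δd with Δd having +40 in the Gas component and 0 elsewhere.
So Δx_1 = L_11 · (+40), where L_11 = adj(I−A)_11 / det(I−A) = 0.75 / 0.3525.
Δx_1 = 0.75 × (+40) / 0.3525 = 30.00 / 0.3525 ≈ 85.1.

Δx_1 = 85.1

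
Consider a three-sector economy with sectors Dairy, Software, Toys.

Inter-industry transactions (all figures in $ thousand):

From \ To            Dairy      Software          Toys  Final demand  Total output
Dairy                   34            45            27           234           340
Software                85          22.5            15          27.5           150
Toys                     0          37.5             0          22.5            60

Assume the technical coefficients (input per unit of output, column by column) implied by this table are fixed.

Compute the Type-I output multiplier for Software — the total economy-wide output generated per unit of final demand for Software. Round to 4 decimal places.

Technical coefficients a_ij = z_ij / X_j:
  a_11 = 34/340 = 0.10, a_21 = 85/340 = 0.25, a_31 = 0/340 = 0.00
  a_12 = 45/150 = 0.30, a_22 = 22.5/150 = 0.15, a_32 = 37.5/150 = 0.25
  a_13 = 27/60 = 0.45, a_23 = 15/60 = 0.25, a_33 = 0/60 = 0.00
I − A =
  [   0.90    -0.30    -0.45]
  [  -0.25     0.85    -0.25]
  [   0.00    -0.25     1.00]
Cofactors of I−A, C_ij = (−1)^(i+j)·(minor ij) (rows/columns in the sector order above):
  C_11 = (0.85)(1.00) − (-0.25)(-0.25) = 0.7875
  C_12 = −[(-0.25)(1.00) − (-0.25)(0.00)] = 0.2500
  C_13 = (-0.25)(-0.25) − (0.85)(0.00) = 0.0625
  C_21 = −[(-0.30)(1.00) − (-0.45)(-0.25)] = 0.4125
  C_22 = (0.90)(1.00) − (-0.45)(0.00) = 0.9000
  C_23 = −[(0.90)(-0.25) − (-0.30)(0.00)] = 0.2250
  C_31 = (-0.30)(-0.25) − (-0.45)(0.85) = 0.4575
  C_32 = −[(0.90)(-0.25) − (-0.45)(-0.25)] = 0.3375
  C_33 = (0.90)(0.85) − (-0.30)(-0.25) = 0.6900
det(I−A) = Σ_j (I−A)_1j·C_1j = (0.90)(0.7875) + (-0.30)(0.2500) + (-0.45)(0.0625) = 0.605625
adj(I−A) = Cᵀ =
  [ 0.7875   0.4125   0.4575]
  [ 0.2500   0.9000   0.3375]
  [ 0.0625   0.2250   0.6900]
(I − A)⁻¹ = adj(I−A) / det(I−A) ≈
  [   1.30031     0.68111     0.75542]
  [   0.41280     1.48607     0.55728]
  [   0.10320     0.37152     1.13932]
The output multiplier for sector j is the column-j sum of the Leontief inverse (I − A)⁻¹ = adj(I−A) / det(I−A).
Column 2 of adj(I−A): (0.4125, 0.9000, 0.2250); det(I−A) = 0.605625.
m_2 = (0.4125 + 0.9000 + 0.2250) / 0.605625 = 1.5375 / 0.605625 ≈ 2.5387.

m_2 = 2.5387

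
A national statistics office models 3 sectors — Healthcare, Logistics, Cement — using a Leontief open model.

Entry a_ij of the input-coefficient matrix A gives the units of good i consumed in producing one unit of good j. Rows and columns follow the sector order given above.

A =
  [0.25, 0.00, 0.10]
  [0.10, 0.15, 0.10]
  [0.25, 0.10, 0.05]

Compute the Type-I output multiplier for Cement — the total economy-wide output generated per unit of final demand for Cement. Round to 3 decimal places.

m_C = 1.402

I − A =
  [   0.75     0.00    -0.10]
  [  -0.10     0.85    -0.10]
  [  -0.25    -0.10     0.95]
Cofactors of I−A, C_ij = (−1)^(i+j)·(minor ij) (rows/columns in the sector order above):
  C_11 = (0.85)(0.95) − (-0.10)(-0.10) = 0.7975
  C_12 = −[(-0.10)(0.95) − (-0.10)(-0.25)] = 0.1200
  C_13 = (-0.10)(-0.10) − (0.85)(-0.25) = 0.2225
  C_21 = −[(0.00)(0.95) − (-0.10)(-0.10)] = 0.0100
  C_22 = (0.75)(0.95) − (-0.10)(-0.25) = 0.6875
  C_23 = −[(0.75)(-0.10) − (0.00)(-0.25)] = 0.0750
  C_31 = (0.00)(-0.10) − (-0.10)(0.85) = 0.0850
  C_32 = −[(0.75)(-0.10) − (-0.10)(-0.10)] = 0.0850
  C_33 = (0.75)(0.85) − (0.00)(-0.10) = 0.6375
det(I−A) = Σ_j (I−A)_1j·C_1j = (0.75)(0.7975) + (0.00)(0.1200) + (-0.10)(0.2225) = 0.575875
adj(I−A) = Cᵀ =
  [ 0.7975   0.0100   0.0850]
  [ 0.1200   0.6875   0.0850]
  [ 0.2225   0.0750   0.6375]
(I − A)⁻¹ = adj(I−A) / det(I−A) ≈
  [   1.3848     0.0174     0.1476]
  [   0.2084     1.1938     0.1476]
  [   0.3864     0.1302     1.1070]
The output multiplier for sector j is the column-j sum of the Leontief inverse (I − A)⁻¹ = adj(I−A) / det(I−A).
Column C of adj(I−A): (0.0850, 0.0850, 0.6375); det(I−A) = 0.575875.
m_C = (0.0850 + 0.0850 + 0.6375) / 0.575875 = 0.8075 / 0.575875 ≈ 1.402.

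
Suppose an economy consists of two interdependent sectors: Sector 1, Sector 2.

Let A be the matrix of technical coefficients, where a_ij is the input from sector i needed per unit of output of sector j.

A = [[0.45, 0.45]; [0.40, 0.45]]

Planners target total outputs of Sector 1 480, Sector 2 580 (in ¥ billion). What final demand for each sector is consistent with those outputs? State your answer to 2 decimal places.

d_1 = 3.00, d_2 = 127.00

I − A =
  [   0.55    -0.45]
  [  -0.40     0.55]
d = (I − A) x:
  d_1 = (+0.55)·480 + (-0.45)·580 = 3.00
  d_2 = (-0.40)·480 + (+0.55)·580 = 127.00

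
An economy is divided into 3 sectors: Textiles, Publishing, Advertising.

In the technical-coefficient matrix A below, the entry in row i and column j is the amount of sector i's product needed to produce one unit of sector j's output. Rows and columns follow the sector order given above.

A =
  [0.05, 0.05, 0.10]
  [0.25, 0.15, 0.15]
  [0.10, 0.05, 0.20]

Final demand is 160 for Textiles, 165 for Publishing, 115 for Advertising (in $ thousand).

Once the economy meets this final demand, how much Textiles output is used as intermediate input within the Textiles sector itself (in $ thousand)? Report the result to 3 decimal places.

z_11 = 10.161

I − A =
  [   0.95    -0.05    -0.10]
  [  -0.25     0.85    -0.15]
  [  -0.10    -0.05     0.80]
Cofactors of I−A, C_ij = (−1)^(i+j)·(minor ij) (rows/columns in the sector order above):
  C_11 = (0.85)(0.80) − (-0.15)(-0.05) = 0.6725
  C_12 = −[(-0.25)(0.80) − (-0.15)(-0.10)] = 0.2150
  C_13 = (-0.25)(-0.05) − (0.85)(-0.10) = 0.0975
  C_21 = −[(-0.05)(0.80) − (-0.10)(-0.05)] = 0.0450
  C_22 = (0.95)(0.80) − (-0.10)(-0.10) = 0.7500
  C_23 = −[(0.95)(-0.05) − (-0.05)(-0.10)] = 0.0525
  C_31 = (-0.05)(-0.15) − (-0.10)(0.85) = 0.0925
  C_32 = −[(0.95)(-0.15) − (-0.10)(-0.25)] = 0.1675
  C_33 = (0.95)(0.85) − (-0.05)(-0.25) = 0.7950
det(I−A) = Σ_j (I−A)_1j·C_1j = (0.95)(0.6725) + (-0.05)(0.2150) + (-0.10)(0.0975) = 0.618375
adj(I−A) = Cᵀ =
  [ 0.6725   0.0450   0.0925]
  [ 0.2150   0.7500   0.1675]
  [ 0.0975   0.0525   0.7950]
(I − A)⁻¹ = adj(I−A) / det(I−A) ≈
  [   1.0875     0.0728     0.1496]
  [   0.3477     1.2129     0.2709]
  [   0.1577     0.0849     1.2856]
First solve x = (I − A)⁻¹ d = adj(I−A)·d / det(I−A); in particular x_1 = (0.6725·160 + 0.0450·165 + 0.0925·115) / 0.618375 = 125.6625 / 0.618375 ≈ 203.21407.
Intermediate flow from 1 to 1: z_11 = a_11 · x_1 = 0.05 × 125.6625 / 0.618375 = 6.283125 / 0.618375 ≈ 10.161.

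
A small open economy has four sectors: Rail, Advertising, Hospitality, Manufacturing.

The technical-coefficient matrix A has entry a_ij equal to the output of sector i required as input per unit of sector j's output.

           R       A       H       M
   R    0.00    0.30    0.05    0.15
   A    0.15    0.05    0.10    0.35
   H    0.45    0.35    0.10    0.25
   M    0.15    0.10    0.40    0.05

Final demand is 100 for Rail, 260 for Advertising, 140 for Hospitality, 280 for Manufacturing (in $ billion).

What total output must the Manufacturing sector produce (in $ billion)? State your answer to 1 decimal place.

x_M = 852.2

I − A =
  [   1.00    -0.30    -0.05    -0.15]
  [  -0.15     0.95    -0.10    -0.35]
  [  -0.45    -0.35     0.90    -0.25]
  [  -0.15    -0.10    -0.40     0.95]
Compute the cofactors C_ij = (−1)^(i+j)·(3×3 minor ij) of I−A; the adjugate is their transpose:
adj(I−A) = Cᵀ =
  [ 0.601000   0.278875   0.172375   0.243000]
  [ 0.270000   0.684500   0.251500   0.361000]
  [ 0.498000   0.495875   0.785375   0.468000]
  [ 0.333000   0.324875   0.384375   0.742000]
det(I−A) = Σ_j (I−A)_1j·C_1j = (1.00)(0.601000) + (-0.30)(0.270000) + (-0.05)(0.498000) + (-0.15)(0.333000) = 0.44515
(I − A)⁻¹ = adj(I−A) / det(I−A) ≈
  [   1.3501     0.6265     0.3872     0.5459]
  [   0.6065     1.5377     0.5650     0.8110]
  [   1.1187     1.1140     1.7643     1.0513]
  [   0.7481     0.7298     0.8635     1.6669]
x = (I − A)⁻¹ d = adj(I−A)·d / det(I−A), with det(I−A) = 0.44515:
  x_R = (0.601000·100 + 0.278875·260 + 0.172375·140 + 0.243000·280) / 0.44515 = 224.78 / 0.44515 ≈ 505.0
  x_A = (0.270000·100 + 0.684500·260 + 0.251500·140 + 0.361000·280) / 0.44515 = 341.26 / 0.44515 ≈ 766.6
  x_H = (0.498000·100 + 0.495875·260 + 0.785375·140 + 0.468000·280) / 0.44515 = 419.72 / 0.44515 ≈ 942.9
  x_M = (0.333000·100 + 0.324875·260 + 0.384375·140 + 0.742000·280) / 0.44515 = 379.34 / 0.44515 ≈ 852.2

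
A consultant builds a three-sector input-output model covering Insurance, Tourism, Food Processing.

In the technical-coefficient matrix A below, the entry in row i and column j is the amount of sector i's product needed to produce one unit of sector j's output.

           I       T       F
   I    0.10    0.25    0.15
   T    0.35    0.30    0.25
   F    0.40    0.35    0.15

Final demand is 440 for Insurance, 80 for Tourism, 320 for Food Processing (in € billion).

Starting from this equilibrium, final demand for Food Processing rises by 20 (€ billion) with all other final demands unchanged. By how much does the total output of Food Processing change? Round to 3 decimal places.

Δx_F = 36.532

I − A =
  [   0.90    -0.25    -0.15]
  [  -0.35     0.70    -0.25]
  [  -0.40    -0.35     0.85]
Cofactors of I−A, C_ij = (−1)^(i+j)·(minor ij) (rows/columns in the sector order above):
  C_11 = (0.70)(0.85) − (-0.25)(-0.35) = 0.5075
  C_12 = −[(-0.35)(0.85) − (-0.25)(-0.40)] = 0.3975
  C_13 = (-0.35)(-0.35) − (0.70)(-0.40) = 0.4025
  C_21 = −[(-0.25)(0.85) − (-0.15)(-0.35)] = 0.2650
  C_22 = (0.90)(0.85) − (-0.15)(-0.40) = 0.7050
  C_23 = −[(0.90)(-0.35) − (-0.25)(-0.40)] = 0.4150
  C_31 = (-0.25)(-0.25) − (-0.15)(0.70) = 0.1675
  C_32 = −[(0.90)(-0.25) − (-0.15)(-0.35)] = 0.2775
  C_33 = (0.90)(0.70) − (-0.25)(-0.35) = 0.5425
det(I−A) = Σ_j (I−A)_1j·C_1j = (0.90)(0.5075) + (-0.25)(0.3975) + (-0.15)(0.4025) = 0.2970
adj(I−A) = Cᵀ =
  [ 0.5075   0.2650   0.1675]
  [ 0.3975   0.7050   0.2775]
  [ 0.4025   0.4150   0.5425]
(I − A)⁻¹ = adj(I−A) / det(I−A) ≈
  [   1.7088     0.8923     0.5640]
  [   1.3384     2.3737     0.9343]
  [   1.3552     1.3973     1.8266]
Δx = (I − A)⁻¹ Δd with Δd having +20 in the Food Processing component and 0 elsewhere.
So Δx_F = L_FF · (+20), where L_FF = adj(I−A)_FF / det(I−A) = 0.5425 / 0.2970.
Δx_F = 0.5425 × (+20) / 0.2970 = 10.85 / 0.2970 ≈ 36.532.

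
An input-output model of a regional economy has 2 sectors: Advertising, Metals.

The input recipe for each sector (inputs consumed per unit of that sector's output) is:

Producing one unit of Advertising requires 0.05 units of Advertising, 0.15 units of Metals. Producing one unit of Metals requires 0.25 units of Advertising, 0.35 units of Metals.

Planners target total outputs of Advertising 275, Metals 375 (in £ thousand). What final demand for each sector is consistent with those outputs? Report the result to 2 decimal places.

I − A =
  [   0.95    -0.25]
  [  -0.15     0.65]
d = (I − A) x:
  d_1 = (+0.95)·275 + (-0.25)·375 = 167.50
  d_2 = (-0.15)·275 + (+0.65)·375 = 202.50

d_1 = 167.50, d_2 = 202.50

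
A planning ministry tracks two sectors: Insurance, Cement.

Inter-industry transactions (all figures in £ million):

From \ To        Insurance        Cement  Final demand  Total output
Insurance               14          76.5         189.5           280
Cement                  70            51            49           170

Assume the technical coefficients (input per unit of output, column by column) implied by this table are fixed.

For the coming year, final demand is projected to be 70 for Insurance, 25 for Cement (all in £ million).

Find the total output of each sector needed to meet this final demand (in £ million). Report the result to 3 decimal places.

x_1 = 109.050, x_2 = 74.661

Technical coefficients a_ij = z_ij / X_j:
  a_11 = 14/280 = 0.05, a_21 = 70/280 = 0.25
  a_12 = 76.5/170 = 0.45, a_22 = 51/170 = 0.30
I − A =
  [   0.95    -0.45]
  [  -0.25     0.70]
det(I−A) = (0.95)(0.70) − (-0.45)(-0.25) = 0.5525
adj(I−A) = [[0.70, 0.45], [0.25, 0.95]]
(I − A)⁻¹ = adj(I−A) / det(I−A) ≈
  [   1.2670     0.8145]
  [   0.4525     1.7195]
x = (I − A)⁻¹ d = adj(I−A)·d / det(I−A), with det(I−A) = 0.5525:
  x_1 = (0.70·70 + 0.45·25) / 0.5525 = 60.25 / 0.5525 ≈ 109.050
  x_2 = (0.25·70 + 0.95·25) / 0.5525 = 41.25 / 0.5525 ≈ 74.661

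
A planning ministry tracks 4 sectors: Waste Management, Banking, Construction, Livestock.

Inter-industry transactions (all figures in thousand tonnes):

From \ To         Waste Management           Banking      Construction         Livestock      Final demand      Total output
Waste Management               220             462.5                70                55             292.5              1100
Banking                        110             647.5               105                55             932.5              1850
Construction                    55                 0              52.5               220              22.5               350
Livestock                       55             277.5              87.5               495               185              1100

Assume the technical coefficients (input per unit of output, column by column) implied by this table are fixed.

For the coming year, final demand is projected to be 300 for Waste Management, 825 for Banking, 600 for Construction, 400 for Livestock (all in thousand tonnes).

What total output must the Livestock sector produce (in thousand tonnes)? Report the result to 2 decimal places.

x_4 = 2063.58

Technical coefficients a_ij = z_ij / X_j:
  a_11 = 220/1100 = 0.20, a_21 = 110/1100 = 0.10, a_31 = 55/1100 = 0.05, a_41 = 55/1100 = 0.05
  a_12 = 462.5/1850 = 0.25, a_22 = 647.5/1850 = 0.35, a_32 = 0/1850 = 0.00, a_42 = 277.5/1850 = 0.15
  a_13 = 70/350 = 0.20, a_23 = 105/350 = 0.30, a_33 = 52.5/350 = 0.15, a_43 = 87.5/350 = 0.25
  a_14 = 55/1100 = 0.05, a_24 = 55/1100 = 0.05, a_34 = 220/1100 = 0.20, a_44 = 495/1100 = 0.45
I − A =
  [   0.80    -0.25    -0.20    -0.05]
  [  -0.10     0.65    -0.30    -0.05]
  [  -0.05     0.00     0.85    -0.20]
  [  -0.05    -0.15    -0.25     0.55]
Compute the cofactors C_ij = (−1)^(i+j)·(3×3 minor ij) of I−A; the adjugate is their transpose:
adj(I−A) = Cᵀ =
  [ 0.25600   0.11675   0.12475   0.07925]
  [ 0.05575   0.32375   0.15400   0.09050]
  [ 0.02700   0.03375   0.26325   0.10125]
  [ 0.05075   0.11425   0.17300   0.41050]
det(I−A) = Σ_j (I−A)_1j·C_1j = (0.80)(0.25600) + (-0.25)(0.05575) + (-0.20)(0.02700) + (-0.05)(0.05075) = 0.182925
(I − A)⁻¹ = adj(I−A) / det(I−A) ≈
  [   1.3995     0.6382     0.6820     0.4332]
  [   0.3048     1.7699     0.8419     0.4947]
  [   0.1476     0.1845     1.4391     0.5535]
  [   0.2774     0.6246     0.9457     2.2441]
x = (I − A)⁻¹ d = adj(I−A)·d / det(I−A), with det(I−A) = 0.182925:
  x_1 = (0.25600·300 + 0.11675·825 + 0.12475·600 + 0.07925·400) / 0.182925 = 279.66875 / 0.182925 ≈ 1528.87
  x_2 = (0.05575·300 + 0.32375·825 + 0.15400·600 + 0.09050·400) / 0.182925 = 412.41875 / 0.182925 ≈ 2254.58
  x_3 = (0.02700·300 + 0.03375·825 + 0.26325·600 + 0.10125·400) / 0.182925 = 234.39375 / 0.182925 ≈ 1281.37
  x_4 = (0.05075·300 + 0.11425·825 + 0.17300·600 + 0.41050·400) / 0.182925 = 377.48125 / 0.182925 ≈ 2063.58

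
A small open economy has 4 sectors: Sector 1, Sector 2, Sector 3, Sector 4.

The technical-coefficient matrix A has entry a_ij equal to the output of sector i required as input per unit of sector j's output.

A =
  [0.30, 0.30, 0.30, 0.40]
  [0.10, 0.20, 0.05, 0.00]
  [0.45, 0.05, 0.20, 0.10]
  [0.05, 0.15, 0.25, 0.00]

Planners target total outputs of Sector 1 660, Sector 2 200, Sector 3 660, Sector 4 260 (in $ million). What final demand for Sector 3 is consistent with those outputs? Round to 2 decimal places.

d_3 = 195.00

I − A =
  [   0.70    -0.30    -0.30    -0.40]
  [  -0.10     0.80    -0.05     0.00]
  [  -0.45    -0.05     0.80    -0.10]
  [  -0.05    -0.15    -0.25     1.00]
d = (I − A) x:
  d_1 = (+0.70)·660 + (-0.30)·200 + (-0.30)·660 + (-0.40)·260 = 100.00
  d_2 = (-0.10)·660 + (+0.80)·200 + (-0.05)·660 + (+0.00)·260 = 61.00
  d_3 = (-0.45)·660 + (-0.05)·200 + (+0.80)·660 + (-0.10)·260 = 195.00
  d_4 = (-0.05)·660 + (-0.15)·200 + (-0.25)·660 + (+1.00)·260 = 32.00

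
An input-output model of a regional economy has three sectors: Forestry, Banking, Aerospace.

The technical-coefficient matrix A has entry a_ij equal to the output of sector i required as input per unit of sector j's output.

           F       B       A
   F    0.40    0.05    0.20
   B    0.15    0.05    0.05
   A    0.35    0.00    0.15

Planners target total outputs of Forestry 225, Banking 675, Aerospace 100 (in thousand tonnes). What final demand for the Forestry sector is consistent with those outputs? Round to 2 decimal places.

I − A =
  [   0.60    -0.05    -0.20]
  [  -0.15     0.95    -0.05]
  [  -0.35     0.00     0.85]
d = (I − A) x:
  d_F = (+0.60)·225 + (-0.05)·675 + (-0.20)·100 = 81.25
  d_B = (-0.15)·225 + (+0.95)·675 + (-0.05)·100 = 602.50
  d_A = (-0.35)·225 + (+0.00)·675 + (+0.85)·100 = 6.25

d_F = 81.25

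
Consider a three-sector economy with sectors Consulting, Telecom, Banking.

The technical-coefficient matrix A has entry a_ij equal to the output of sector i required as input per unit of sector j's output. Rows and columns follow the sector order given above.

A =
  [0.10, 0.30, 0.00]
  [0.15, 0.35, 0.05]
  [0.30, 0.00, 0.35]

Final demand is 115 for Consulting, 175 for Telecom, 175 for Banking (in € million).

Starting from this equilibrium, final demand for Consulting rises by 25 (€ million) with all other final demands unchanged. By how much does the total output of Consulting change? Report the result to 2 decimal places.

Δx_1 = 30.48

I − A =
  [   0.90    -0.30     0.00]
  [  -0.15     0.65    -0.05]
  [  -0.30     0.00     0.65]
Cofactors of I−A, C_ij = (−1)^(i+j)·(minor ij) (rows/columns in the sector order above):
  C_11 = (0.65)(0.65) − (-0.05)(0.00) = 0.4225
  C_12 = −[(-0.15)(0.65) − (-0.05)(-0.30)] = 0.1125
  C_13 = (-0.15)(0.00) − (0.65)(-0.30) = 0.1950
  C_21 = −[(-0.30)(0.65) − (0.00)(0.00)] = 0.1950
  C_22 = (0.90)(0.65) − (0.00)(-0.30) = 0.5850
  C_23 = −[(0.90)(0.00) − (-0.30)(-0.30)] = 0.0900
  C_31 = (-0.30)(-0.05) − (0.00)(0.65) = 0.0150
  C_32 = −[(0.90)(-0.05) − (0.00)(-0.15)] = 0.0450
  C_33 = (0.90)(0.65) − (-0.30)(-0.15) = 0.5400
det(I−A) = Σ_j (I−A)_1j·C_1j = (0.90)(0.4225) + (-0.30)(0.1125) + (0.00)(0.1950) = 0.3465
adj(I−A) = Cᵀ =
  [ 0.4225   0.1950   0.0150]
  [ 0.1125   0.5850   0.0450]
  [ 0.1950   0.0900   0.5400]
(I − A)⁻¹ = adj(I−A) / det(I−A) ≈
  [   1.2193     0.5628     0.0433]
  [   0.3247     1.6883     0.1299]
  [   0.5628     0.2597     1.5584]
Δx = (I − A)⁻¹ Δd with Δd having +25 in the Consulting component and 0 elsewhere.
So Δx_1 = L_11 · (+25), where L_11 = adj(I−A)_11 / det(I−A) = 0.4225 / 0.3465.
Δx_1 = 0.4225 × (+25) / 0.3465 = 10.5625 / 0.3465 ≈ 30.48.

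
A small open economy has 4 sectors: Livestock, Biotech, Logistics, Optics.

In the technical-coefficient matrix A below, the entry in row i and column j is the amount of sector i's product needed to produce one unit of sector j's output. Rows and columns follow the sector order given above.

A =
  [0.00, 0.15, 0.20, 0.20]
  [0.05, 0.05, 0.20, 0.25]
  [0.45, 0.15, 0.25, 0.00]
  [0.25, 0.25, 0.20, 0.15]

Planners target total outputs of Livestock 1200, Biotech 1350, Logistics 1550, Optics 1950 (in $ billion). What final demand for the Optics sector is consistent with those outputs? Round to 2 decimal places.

I − A =
  [   1.00    -0.15    -0.20    -0.20]
  [  -0.05     0.95    -0.20    -0.25]
  [  -0.45    -0.15     0.75     0.00]
  [  -0.25    -0.25    -0.20     0.85]
d = (I − A) x:
  d_1 = (+1.00)·1200 + (-0.15)·1350 + (-0.20)·1550 + (-0.20)·1950 = 297.50
  d_2 = (-0.05)·1200 + (+0.95)·1350 + (-0.20)·1550 + (-0.25)·1950 = 425.00
  d_3 = (-0.45)·1200 + (-0.15)·1350 + (+0.75)·1550 + (+0.00)·1950 = 420.00
  d_4 = (-0.25)·1200 + (-0.25)·1350 + (-0.20)·1550 + (+0.85)·1950 = 710.00

d_4 = 710.00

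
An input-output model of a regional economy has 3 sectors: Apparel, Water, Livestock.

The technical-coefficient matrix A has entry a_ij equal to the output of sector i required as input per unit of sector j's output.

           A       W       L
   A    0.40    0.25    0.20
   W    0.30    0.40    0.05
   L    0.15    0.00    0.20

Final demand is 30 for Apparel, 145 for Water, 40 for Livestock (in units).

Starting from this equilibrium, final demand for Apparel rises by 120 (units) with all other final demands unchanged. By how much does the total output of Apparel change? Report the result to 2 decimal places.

Δx_A = 276.76

I − A =
  [   0.60    -0.25    -0.20]
  [  -0.30     0.60    -0.05]
  [  -0.15     0.00     0.80]
Cofactors of I−A, C_ij = (−1)^(i+j)·(minor ij) (rows/columns in the sector order above):
  C_11 = (0.60)(0.80) − (-0.05)(0.00) = 0.4800
  C_12 = −[(-0.30)(0.80) − (-0.05)(-0.15)] = 0.2475
  C_13 = (-0.30)(0.00) − (0.60)(-0.15) = 0.0900
  C_21 = −[(-0.25)(0.80) − (-0.20)(0.00)] = 0.2000
  C_22 = (0.60)(0.80) − (-0.20)(-0.15) = 0.4500
  C_23 = −[(0.60)(0.00) − (-0.25)(-0.15)] = 0.0375
  C_31 = (-0.25)(-0.05) − (-0.20)(0.60) = 0.1325
  C_32 = −[(0.60)(-0.05) − (-0.20)(-0.30)] = 0.0900
  C_33 = (0.60)(0.60) − (-0.25)(-0.30) = 0.2850
det(I−A) = Σ_j (I−A)_1j·C_1j = (0.60)(0.4800) + (-0.25)(0.2475) + (-0.20)(0.0900) = 0.208125
adj(I−A) = Cᵀ =
  [ 0.4800   0.2000   0.1325]
  [ 0.2475   0.4500   0.0900]
  [ 0.0900   0.0375   0.2850]
(I − A)⁻¹ = adj(I−A) / det(I−A) ≈
  [   2.3063     0.9610     0.6366]
  [   1.1892     2.1622     0.4324]
  [   0.4324     0.1802     1.3694]
Δx = (I − A)⁻¹ Δd with Δd having +120 in the Apparel component and 0 elsewhere.
So Δx_A = L_AA · (+120), where L_AA = adj(I−A)_AA / det(I−A) = 0.4800 / 0.208125.
Δx_A = 0.4800 × (+120) / 0.208125 = 57.60 / 0.208125 ≈ 276.76.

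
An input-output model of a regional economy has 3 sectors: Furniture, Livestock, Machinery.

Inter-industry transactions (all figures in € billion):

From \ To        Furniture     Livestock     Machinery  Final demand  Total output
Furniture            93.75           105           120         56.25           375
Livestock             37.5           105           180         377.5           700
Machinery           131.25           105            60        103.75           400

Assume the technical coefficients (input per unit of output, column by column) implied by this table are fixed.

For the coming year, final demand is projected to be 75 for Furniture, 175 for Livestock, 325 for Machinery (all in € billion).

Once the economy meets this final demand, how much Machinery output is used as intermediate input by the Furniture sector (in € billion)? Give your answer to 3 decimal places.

z_MF = 178.453

Technical coefficients a_ij = z_ij / X_j:
  a_FF = 93.75/375 = 0.25, a_LF = 37.5/375 = 0.10, a_MF = 131.25/375 = 0.35
  a_FL = 105/700 = 0.15, a_LL = 105/700 = 0.15, a_ML = 105/700 = 0.15
  a_FM = 120/400 = 0.30, a_LM = 180/400 = 0.45, a_MM = 60/400 = 0.15
I − A =
  [   0.75    -0.15    -0.30]
  [  -0.10     0.85    -0.45]
  [  -0.35    -0.15     0.85]
Cofactors of I−A, C_ij = (−1)^(i+j)·(minor ij) (rows/columns in the sector order above):
  C_11 = (0.85)(0.85) − (-0.45)(-0.15) = 0.6550
  C_12 = −[(-0.10)(0.85) − (-0.45)(-0.35)] = 0.2425
  C_13 = (-0.10)(-0.15) − (0.85)(-0.35) = 0.3125
  C_21 = −[(-0.15)(0.85) − (-0.30)(-0.15)] = 0.1725
  C_22 = (0.75)(0.85) − (-0.30)(-0.35) = 0.5325
  C_23 = −[(0.75)(-0.15) − (-0.15)(-0.35)] = 0.1650
  C_31 = (-0.15)(-0.45) − (-0.30)(0.85) = 0.3225
  C_32 = −[(0.75)(-0.45) − (-0.30)(-0.10)] = 0.3675
  C_33 = (0.75)(0.85) − (-0.15)(-0.10) = 0.6225
det(I−A) = Σ_j (I−A)_1j·C_1j = (0.75)(0.6550) + (-0.15)(0.2425) + (-0.30)(0.3125) = 0.361125
adj(I−A) = Cᵀ =
  [ 0.6550   0.1725   0.3225]
  [ 0.2425   0.5325   0.3675]
  [ 0.3125   0.1650   0.6225]
(I − A)⁻¹ = adj(I−A) / det(I−A) ≈
  [   1.8138     0.4777     0.8930]
  [   0.6715     1.4746     1.0177]
  [   0.8654     0.4569     1.7238]
First solve x = (I − A)⁻¹ d = adj(I−A)·d / det(I−A); in particular x_F = (0.6550·75 + 0.1725·175 + 0.3225·325) / 0.361125 = 184.125 / 0.361125 ≈ 509.86501.
Intermediate flow from M to F: z_MF = a_MF · x_F = 0.35 × 184.125 / 0.361125 = 64.44375 / 0.361125 ≈ 178.453.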